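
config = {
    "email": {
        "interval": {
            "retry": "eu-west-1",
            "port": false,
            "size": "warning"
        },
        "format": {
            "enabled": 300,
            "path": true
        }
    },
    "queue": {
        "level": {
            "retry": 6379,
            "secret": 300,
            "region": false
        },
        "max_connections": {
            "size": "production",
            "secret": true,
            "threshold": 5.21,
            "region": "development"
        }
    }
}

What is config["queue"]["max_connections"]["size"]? "production"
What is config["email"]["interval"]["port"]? False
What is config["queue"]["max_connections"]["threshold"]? 5.21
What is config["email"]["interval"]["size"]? "warning"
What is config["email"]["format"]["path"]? True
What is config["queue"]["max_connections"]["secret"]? True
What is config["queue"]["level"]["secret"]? 300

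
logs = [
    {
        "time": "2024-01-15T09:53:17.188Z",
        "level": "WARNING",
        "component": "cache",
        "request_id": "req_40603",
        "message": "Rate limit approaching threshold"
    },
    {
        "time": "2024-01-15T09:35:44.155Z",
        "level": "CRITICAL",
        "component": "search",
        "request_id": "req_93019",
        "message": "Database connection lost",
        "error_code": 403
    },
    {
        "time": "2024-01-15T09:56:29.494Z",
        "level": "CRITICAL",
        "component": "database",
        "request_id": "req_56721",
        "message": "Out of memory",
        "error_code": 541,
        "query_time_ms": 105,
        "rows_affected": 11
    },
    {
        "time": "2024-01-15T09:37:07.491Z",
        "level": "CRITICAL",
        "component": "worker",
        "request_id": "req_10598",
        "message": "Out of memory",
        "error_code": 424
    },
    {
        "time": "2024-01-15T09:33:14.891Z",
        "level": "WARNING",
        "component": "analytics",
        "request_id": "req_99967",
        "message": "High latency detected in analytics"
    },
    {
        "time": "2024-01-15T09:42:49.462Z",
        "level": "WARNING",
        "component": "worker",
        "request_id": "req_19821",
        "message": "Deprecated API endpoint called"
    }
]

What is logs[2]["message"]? "Out of memory"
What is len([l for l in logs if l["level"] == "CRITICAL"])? 3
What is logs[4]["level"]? "WARNING"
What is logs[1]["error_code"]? 403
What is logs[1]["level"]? "CRITICAL"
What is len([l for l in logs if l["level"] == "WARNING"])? 3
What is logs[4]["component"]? "analytics"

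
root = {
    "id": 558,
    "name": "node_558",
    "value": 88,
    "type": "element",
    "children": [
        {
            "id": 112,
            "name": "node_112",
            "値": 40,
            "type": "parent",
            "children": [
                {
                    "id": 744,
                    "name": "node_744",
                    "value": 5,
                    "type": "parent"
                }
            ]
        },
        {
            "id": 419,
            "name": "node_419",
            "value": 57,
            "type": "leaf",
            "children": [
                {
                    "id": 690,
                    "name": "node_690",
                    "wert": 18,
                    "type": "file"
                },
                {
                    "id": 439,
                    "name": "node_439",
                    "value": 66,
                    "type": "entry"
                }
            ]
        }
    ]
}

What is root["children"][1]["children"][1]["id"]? 439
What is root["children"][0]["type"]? "parent"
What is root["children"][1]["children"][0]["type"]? "file"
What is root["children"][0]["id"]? 112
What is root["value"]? 88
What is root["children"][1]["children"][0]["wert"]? 18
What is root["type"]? "element"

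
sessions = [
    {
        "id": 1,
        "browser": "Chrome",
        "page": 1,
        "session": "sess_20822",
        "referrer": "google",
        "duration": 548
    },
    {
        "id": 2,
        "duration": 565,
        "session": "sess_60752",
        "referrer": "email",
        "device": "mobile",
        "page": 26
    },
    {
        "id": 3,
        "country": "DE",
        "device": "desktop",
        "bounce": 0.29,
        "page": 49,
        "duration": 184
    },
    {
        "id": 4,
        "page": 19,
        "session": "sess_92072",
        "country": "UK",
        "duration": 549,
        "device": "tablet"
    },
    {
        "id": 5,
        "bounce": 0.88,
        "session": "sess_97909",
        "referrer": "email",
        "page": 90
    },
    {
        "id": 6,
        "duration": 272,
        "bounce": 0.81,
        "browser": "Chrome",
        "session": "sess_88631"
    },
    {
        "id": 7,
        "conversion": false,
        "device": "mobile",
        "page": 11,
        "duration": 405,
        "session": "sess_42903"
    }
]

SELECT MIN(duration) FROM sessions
184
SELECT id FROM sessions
[1, 2, 3, 4, 5, 6, 7]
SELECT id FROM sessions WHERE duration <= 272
[3, 6]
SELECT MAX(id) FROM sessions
7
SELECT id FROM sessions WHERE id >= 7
[7]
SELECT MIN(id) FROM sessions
1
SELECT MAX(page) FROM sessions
90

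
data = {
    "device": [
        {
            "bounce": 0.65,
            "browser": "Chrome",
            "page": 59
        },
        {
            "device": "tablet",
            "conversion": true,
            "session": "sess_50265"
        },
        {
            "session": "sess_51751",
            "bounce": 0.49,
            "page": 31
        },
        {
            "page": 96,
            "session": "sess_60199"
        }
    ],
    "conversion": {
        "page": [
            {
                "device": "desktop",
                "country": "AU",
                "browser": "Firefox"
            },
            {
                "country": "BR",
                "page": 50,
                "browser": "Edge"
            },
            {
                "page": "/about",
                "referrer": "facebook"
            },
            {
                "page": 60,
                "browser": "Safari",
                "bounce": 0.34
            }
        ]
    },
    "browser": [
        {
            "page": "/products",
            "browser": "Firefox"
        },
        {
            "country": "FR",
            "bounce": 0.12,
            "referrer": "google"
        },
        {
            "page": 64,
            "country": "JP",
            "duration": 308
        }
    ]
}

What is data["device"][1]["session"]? "sess_50265"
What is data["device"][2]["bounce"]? 0.49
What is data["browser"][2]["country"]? "JP"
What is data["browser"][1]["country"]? "FR"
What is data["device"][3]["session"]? "sess_60199"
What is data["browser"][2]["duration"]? 308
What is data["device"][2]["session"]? "sess_51751"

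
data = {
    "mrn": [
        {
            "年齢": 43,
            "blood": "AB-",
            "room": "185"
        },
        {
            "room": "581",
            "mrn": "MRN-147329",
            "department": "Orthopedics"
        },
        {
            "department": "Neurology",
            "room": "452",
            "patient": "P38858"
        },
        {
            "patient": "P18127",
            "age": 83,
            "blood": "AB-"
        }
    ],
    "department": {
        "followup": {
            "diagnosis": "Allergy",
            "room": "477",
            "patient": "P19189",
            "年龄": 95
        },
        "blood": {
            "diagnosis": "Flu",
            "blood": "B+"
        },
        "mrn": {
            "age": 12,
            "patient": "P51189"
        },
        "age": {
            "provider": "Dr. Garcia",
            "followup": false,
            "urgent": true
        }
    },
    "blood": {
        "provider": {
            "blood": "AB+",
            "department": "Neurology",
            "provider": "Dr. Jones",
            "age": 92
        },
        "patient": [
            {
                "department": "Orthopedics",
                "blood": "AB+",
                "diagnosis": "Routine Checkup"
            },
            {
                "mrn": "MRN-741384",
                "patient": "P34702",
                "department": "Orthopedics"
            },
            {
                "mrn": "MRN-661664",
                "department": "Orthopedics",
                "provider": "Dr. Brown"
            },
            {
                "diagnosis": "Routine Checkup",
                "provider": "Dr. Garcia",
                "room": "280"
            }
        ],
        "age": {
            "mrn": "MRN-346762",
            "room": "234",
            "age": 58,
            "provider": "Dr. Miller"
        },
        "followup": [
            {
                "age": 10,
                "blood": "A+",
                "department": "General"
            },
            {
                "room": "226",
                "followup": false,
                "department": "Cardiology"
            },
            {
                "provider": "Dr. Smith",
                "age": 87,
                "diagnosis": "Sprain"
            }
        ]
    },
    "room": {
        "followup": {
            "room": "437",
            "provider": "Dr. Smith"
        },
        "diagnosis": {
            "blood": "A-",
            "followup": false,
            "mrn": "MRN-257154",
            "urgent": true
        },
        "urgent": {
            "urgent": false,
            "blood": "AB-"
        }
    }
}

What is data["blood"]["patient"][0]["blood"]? "AB+"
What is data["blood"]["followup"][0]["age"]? 10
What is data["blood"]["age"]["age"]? 58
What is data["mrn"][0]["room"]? "185"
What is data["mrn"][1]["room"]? "581"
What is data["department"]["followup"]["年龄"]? 95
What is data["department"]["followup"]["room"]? "477"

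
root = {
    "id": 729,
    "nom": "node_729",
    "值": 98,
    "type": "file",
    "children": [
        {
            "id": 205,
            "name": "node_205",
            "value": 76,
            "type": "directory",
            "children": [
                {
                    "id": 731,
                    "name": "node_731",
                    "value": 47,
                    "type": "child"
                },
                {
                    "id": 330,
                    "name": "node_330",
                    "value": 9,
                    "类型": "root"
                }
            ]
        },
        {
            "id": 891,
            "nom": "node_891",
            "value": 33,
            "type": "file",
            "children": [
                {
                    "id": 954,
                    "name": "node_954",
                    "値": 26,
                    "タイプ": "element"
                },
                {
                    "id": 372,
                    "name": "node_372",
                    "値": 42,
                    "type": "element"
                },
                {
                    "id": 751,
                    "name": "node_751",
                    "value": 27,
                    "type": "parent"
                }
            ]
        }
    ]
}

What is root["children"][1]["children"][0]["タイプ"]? "element"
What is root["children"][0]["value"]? 76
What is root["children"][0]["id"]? 205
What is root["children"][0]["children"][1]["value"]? 9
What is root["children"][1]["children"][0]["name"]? "node_954"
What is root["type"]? "file"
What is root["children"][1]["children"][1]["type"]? "element"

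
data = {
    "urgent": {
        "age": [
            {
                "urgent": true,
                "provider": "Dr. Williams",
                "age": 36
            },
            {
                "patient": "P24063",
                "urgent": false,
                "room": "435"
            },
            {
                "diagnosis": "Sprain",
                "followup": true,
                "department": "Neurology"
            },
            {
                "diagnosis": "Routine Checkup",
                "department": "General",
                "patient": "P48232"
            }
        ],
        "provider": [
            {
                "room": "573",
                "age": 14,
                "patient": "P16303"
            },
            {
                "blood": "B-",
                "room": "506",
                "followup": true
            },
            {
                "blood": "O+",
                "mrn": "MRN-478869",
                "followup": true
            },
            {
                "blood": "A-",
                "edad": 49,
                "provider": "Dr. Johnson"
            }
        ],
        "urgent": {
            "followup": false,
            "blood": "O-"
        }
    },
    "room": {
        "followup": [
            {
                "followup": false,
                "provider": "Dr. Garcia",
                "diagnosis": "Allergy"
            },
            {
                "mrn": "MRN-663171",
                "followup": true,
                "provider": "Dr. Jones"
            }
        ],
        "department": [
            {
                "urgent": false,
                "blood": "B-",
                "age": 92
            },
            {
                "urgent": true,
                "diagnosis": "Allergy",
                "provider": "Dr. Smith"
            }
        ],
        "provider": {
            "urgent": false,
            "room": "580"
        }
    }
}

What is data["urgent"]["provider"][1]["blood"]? "B-"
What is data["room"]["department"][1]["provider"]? "Dr. Smith"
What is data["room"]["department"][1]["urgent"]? True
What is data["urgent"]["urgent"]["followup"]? False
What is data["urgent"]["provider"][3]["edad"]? 49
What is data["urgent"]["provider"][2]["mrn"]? "MRN-478869"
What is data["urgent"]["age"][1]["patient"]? "P24063"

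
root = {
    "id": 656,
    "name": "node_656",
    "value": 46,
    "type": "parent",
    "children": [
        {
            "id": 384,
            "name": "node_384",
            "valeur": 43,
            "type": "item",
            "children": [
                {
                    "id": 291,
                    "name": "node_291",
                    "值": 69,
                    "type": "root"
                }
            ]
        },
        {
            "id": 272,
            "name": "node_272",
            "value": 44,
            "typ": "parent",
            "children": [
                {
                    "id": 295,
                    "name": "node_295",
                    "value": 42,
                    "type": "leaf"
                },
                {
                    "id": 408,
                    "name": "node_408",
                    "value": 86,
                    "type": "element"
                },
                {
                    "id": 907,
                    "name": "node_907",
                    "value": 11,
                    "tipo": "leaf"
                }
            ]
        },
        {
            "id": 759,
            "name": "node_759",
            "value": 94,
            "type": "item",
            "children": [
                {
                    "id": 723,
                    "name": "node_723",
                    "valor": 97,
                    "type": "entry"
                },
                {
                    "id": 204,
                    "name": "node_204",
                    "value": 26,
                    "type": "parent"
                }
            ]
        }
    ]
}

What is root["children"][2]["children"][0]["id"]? 723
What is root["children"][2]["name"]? "node_759"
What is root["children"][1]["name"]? "node_272"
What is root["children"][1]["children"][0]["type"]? "leaf"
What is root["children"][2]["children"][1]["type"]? "parent"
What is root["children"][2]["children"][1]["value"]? 26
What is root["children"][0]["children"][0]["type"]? "root"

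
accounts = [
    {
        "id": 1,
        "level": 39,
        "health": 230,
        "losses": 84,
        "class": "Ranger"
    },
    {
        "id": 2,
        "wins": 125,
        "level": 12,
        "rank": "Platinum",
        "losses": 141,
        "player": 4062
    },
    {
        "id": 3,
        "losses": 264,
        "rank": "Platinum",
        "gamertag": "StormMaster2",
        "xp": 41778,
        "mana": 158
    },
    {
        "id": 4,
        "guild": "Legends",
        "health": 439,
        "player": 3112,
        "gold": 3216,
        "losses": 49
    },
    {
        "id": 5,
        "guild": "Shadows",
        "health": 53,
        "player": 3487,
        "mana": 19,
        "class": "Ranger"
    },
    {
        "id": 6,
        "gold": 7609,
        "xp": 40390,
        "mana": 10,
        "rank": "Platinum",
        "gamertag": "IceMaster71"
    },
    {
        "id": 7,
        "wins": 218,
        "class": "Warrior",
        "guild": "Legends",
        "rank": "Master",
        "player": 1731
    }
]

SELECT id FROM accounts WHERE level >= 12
[1, 2]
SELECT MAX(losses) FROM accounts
264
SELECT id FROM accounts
[1, 2, 3, 4, 5, 6, 7]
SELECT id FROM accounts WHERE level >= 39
[1]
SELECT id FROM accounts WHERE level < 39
[2]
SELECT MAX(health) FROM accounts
439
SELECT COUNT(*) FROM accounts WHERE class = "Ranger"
2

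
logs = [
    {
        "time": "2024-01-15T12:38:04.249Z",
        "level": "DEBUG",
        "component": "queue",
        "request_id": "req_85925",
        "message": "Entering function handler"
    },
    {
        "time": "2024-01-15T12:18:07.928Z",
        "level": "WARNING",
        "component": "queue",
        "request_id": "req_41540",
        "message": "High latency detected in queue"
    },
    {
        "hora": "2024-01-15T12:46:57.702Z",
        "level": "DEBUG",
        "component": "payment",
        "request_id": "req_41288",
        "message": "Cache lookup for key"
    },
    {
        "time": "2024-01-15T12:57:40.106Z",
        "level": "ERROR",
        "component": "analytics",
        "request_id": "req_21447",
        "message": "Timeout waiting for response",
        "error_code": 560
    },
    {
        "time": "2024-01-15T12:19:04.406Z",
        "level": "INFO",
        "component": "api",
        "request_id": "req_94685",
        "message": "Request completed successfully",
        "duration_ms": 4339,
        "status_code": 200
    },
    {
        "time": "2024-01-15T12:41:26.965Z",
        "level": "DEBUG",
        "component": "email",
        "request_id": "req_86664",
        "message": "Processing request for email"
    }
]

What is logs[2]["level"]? "DEBUG"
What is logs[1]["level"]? "WARNING"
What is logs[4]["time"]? "2024-01-15T12:19:04.406Z"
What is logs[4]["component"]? "api"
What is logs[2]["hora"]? "2024-01-15T12:46:57.702Z"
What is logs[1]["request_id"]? "req_41540"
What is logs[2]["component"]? "payment"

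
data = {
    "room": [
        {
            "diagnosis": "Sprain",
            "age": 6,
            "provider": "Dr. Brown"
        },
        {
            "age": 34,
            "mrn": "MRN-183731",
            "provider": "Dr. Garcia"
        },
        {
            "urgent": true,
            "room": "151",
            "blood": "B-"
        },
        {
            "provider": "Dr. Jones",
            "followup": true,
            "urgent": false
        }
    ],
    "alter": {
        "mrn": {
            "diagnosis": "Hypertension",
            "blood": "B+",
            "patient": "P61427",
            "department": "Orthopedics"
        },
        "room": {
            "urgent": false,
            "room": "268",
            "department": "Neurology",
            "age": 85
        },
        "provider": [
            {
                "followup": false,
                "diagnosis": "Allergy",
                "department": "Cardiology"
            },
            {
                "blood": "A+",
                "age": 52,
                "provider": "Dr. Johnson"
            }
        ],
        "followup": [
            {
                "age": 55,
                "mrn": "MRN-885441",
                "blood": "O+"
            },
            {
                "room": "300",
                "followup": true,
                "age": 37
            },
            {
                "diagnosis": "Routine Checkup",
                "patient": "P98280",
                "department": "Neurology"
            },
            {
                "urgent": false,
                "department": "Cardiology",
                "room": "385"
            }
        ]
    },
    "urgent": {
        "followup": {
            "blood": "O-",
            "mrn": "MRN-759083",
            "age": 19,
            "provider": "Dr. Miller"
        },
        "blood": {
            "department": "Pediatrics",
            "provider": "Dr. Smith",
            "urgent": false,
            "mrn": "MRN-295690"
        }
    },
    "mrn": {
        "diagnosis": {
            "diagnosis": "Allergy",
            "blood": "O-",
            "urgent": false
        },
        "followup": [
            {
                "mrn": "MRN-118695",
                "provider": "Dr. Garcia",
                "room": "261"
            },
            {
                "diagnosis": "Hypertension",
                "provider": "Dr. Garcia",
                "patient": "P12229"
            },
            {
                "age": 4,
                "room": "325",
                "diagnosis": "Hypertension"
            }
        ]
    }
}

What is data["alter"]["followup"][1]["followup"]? True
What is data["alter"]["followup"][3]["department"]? "Cardiology"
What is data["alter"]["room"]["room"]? "268"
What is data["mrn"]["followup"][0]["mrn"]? "MRN-118695"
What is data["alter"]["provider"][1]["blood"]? "A+"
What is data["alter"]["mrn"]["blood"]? "B+"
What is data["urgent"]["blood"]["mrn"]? "MRN-295690"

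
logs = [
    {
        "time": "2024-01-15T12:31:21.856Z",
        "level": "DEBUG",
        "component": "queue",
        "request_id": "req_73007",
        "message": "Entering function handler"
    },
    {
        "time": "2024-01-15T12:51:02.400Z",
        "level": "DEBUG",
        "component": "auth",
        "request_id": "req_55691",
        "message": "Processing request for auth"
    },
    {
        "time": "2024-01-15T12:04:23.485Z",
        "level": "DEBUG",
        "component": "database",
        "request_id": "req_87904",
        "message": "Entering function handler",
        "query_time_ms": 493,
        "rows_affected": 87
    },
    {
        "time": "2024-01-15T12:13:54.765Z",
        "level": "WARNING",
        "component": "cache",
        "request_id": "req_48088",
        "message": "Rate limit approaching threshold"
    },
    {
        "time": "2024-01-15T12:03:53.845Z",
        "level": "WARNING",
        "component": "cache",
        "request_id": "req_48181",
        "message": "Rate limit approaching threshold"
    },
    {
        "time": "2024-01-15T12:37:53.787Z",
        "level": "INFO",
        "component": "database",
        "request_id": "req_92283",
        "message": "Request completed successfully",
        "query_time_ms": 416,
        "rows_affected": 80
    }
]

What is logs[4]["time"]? "2024-01-15T12:03:53.845Z"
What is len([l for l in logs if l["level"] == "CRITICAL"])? 0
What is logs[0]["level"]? "DEBUG"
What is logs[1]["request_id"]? "req_55691"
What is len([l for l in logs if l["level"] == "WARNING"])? 2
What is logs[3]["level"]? "WARNING"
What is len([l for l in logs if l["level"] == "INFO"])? 1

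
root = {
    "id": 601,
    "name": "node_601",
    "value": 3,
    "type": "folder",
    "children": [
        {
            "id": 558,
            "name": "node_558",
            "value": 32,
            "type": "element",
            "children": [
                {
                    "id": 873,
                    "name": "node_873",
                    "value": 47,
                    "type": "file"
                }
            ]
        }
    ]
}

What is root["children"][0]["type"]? "element"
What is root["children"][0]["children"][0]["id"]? 873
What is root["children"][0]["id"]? 558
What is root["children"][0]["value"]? 32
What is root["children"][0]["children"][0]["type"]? "file"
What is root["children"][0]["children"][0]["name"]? "node_873"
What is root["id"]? 601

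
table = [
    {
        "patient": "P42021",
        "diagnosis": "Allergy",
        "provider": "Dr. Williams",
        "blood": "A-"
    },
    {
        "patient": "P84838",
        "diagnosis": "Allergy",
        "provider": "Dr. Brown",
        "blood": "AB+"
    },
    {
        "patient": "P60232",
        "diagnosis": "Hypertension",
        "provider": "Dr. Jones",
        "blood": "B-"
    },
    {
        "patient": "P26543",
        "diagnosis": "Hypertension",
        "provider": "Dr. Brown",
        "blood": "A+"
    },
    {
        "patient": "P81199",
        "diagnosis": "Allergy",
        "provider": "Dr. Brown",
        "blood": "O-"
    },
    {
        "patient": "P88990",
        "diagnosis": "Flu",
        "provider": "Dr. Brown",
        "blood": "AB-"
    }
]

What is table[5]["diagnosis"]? "Flu"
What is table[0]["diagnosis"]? "Allergy"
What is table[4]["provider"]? "Dr. Brown"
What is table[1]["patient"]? "P84838"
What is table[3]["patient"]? "P26543"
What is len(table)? 6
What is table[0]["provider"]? "Dr. Williams"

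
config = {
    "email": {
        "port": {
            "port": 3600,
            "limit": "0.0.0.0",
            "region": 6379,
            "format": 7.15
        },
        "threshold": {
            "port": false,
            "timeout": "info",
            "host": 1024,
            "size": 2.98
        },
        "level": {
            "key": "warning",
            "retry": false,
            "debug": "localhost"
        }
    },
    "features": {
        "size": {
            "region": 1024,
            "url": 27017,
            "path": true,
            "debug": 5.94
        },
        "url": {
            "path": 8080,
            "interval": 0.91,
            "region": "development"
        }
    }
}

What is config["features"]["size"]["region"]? 1024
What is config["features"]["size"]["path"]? True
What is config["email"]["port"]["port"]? 3600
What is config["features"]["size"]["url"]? 27017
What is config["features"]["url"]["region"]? "development"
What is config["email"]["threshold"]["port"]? False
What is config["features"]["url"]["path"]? 8080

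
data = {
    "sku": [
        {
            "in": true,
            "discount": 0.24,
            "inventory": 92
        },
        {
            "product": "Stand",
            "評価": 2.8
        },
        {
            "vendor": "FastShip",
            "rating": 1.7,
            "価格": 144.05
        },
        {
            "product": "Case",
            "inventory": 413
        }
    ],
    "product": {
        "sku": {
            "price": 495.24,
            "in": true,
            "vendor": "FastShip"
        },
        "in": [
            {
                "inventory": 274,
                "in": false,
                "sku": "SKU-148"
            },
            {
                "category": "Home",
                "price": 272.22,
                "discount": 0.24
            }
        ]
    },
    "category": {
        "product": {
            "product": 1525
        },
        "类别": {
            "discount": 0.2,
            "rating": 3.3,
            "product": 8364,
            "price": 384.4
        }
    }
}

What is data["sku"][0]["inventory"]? 92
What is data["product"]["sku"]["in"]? True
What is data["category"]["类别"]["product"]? 8364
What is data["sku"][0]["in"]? True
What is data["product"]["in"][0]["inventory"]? 274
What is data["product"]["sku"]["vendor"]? "FastShip"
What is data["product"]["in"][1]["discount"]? 0.24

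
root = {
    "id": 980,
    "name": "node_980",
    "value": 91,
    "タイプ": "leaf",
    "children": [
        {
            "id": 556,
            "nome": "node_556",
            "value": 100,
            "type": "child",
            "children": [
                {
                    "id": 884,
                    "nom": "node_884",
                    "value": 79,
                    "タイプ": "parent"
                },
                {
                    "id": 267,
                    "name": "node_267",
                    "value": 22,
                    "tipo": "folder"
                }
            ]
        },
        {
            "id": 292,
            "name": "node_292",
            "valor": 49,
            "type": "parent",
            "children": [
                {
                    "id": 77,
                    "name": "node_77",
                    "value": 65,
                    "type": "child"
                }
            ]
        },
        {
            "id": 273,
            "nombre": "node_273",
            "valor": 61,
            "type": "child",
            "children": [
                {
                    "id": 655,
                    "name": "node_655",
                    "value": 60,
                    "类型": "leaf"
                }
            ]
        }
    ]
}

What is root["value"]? 91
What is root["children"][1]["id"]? 292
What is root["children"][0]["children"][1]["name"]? "node_267"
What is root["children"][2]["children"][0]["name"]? "node_655"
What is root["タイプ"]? "leaf"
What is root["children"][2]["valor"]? 61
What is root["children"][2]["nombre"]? "node_273"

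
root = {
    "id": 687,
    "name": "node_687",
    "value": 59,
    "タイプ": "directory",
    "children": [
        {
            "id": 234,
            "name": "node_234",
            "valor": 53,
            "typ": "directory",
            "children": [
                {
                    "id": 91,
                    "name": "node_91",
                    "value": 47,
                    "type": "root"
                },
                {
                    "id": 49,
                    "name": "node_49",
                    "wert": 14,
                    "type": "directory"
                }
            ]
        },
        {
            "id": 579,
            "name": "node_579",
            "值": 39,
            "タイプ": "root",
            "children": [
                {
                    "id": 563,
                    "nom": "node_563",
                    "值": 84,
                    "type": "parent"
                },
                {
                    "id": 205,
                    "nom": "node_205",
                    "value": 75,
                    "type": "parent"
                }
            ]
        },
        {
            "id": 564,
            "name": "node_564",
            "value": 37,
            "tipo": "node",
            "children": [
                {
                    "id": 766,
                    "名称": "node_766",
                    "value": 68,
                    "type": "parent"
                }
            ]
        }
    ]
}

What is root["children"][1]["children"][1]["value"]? 75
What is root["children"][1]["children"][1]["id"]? 205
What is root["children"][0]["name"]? "node_234"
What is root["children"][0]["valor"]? 53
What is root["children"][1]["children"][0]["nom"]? "node_563"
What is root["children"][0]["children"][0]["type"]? "root"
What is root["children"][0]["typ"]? "directory"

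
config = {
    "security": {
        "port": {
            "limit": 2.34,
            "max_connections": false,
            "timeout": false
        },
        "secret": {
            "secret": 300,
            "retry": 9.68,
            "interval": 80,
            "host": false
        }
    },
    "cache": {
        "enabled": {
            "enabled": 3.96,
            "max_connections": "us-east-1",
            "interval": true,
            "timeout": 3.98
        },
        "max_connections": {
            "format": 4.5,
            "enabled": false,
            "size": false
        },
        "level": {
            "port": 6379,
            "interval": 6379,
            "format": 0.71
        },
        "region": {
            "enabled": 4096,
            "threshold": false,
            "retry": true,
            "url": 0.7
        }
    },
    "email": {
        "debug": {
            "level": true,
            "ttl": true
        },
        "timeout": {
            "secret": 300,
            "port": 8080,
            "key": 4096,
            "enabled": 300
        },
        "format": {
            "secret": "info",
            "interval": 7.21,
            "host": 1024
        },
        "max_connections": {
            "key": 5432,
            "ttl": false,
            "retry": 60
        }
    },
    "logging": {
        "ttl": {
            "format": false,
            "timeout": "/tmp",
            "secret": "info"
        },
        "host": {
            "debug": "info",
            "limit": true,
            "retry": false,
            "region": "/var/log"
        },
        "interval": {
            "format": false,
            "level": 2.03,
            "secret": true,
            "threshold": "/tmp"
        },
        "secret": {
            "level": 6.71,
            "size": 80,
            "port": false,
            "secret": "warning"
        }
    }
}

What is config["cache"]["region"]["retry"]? True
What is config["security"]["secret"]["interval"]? 80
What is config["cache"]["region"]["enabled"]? 4096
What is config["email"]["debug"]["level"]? True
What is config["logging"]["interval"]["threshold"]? "/tmp"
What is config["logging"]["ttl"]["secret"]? "info"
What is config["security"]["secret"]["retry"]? 9.68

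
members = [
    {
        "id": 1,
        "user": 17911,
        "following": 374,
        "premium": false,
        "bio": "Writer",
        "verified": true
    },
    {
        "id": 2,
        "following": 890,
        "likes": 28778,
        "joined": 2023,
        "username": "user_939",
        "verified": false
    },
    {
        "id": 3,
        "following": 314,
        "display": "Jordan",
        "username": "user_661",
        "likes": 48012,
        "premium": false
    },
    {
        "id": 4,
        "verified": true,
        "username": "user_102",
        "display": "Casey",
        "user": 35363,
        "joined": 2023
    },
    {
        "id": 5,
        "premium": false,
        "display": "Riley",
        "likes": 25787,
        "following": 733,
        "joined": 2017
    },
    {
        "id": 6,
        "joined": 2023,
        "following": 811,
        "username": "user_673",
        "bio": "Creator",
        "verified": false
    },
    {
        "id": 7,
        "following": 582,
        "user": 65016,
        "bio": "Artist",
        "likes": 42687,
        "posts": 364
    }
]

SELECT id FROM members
[1, 2, 3, 4, 5, 6, 7]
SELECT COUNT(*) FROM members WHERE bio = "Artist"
1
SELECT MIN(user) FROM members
17911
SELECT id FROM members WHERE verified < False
[]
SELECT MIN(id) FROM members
1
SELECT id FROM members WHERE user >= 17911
[1, 4, 7]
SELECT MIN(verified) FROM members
False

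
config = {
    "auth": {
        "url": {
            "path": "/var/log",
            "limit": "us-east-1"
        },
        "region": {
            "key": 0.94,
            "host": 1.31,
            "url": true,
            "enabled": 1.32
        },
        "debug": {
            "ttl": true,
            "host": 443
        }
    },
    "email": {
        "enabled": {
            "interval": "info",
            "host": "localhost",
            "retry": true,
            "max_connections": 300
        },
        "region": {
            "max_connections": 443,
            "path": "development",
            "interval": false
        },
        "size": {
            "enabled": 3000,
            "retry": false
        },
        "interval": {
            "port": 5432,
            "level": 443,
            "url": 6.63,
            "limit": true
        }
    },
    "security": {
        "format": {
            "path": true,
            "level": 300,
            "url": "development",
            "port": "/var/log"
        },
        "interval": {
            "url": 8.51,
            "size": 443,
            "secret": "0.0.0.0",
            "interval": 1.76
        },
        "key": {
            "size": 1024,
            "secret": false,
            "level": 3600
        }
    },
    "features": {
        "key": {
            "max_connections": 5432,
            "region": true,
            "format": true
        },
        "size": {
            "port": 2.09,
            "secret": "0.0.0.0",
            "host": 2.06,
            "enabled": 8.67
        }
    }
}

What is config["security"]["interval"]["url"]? 8.51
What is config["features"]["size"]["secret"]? "0.0.0.0"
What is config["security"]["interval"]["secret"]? "0.0.0.0"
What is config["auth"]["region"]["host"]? 1.31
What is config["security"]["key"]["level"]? 3600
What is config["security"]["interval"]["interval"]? 1.76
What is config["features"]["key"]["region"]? True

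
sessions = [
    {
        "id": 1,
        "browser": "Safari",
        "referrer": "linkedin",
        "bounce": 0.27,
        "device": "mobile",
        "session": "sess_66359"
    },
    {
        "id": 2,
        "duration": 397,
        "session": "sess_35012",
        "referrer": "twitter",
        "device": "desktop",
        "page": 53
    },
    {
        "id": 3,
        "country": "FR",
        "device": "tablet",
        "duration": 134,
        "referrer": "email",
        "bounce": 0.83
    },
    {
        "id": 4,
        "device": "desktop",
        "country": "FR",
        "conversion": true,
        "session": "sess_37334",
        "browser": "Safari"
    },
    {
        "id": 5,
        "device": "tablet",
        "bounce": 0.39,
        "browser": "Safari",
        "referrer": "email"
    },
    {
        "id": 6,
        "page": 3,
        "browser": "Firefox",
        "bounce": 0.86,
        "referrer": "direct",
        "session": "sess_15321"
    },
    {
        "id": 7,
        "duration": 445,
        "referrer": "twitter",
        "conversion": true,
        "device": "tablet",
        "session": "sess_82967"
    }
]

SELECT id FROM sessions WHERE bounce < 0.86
[1, 3, 5]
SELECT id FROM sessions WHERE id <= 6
[1, 2, 3, 4, 5, 6]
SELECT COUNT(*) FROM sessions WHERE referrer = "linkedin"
1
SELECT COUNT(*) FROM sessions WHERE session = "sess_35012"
1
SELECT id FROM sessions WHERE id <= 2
[1, 2]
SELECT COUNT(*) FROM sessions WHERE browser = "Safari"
3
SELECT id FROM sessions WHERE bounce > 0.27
[3, 5, 6]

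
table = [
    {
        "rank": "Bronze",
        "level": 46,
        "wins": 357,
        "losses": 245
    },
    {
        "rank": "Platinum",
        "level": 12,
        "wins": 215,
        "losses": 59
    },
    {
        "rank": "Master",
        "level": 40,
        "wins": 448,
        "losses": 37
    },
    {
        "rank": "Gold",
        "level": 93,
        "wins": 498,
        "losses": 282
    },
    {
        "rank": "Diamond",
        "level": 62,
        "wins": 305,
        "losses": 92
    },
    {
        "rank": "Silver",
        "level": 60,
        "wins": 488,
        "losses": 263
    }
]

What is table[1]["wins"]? 215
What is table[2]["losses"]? 37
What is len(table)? 6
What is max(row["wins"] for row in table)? 498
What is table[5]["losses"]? 263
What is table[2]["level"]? 40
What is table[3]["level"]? 93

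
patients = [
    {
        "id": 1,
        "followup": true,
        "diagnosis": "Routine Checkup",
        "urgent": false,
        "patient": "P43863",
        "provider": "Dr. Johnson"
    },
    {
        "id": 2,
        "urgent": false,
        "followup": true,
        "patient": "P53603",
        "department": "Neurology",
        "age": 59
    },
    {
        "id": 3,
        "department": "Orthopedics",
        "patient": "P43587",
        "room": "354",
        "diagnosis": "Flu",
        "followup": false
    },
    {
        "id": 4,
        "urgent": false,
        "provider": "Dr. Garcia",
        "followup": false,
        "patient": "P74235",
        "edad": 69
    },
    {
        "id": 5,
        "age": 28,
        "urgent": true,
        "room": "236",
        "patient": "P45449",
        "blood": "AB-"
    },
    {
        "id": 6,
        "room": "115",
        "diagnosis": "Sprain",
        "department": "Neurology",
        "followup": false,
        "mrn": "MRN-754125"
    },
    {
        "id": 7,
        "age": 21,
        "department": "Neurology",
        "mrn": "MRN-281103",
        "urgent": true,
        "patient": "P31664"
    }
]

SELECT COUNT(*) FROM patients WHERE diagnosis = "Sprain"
1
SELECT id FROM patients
[1, 2, 3, 4, 5, 6, 7]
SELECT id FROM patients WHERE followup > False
[1, 2]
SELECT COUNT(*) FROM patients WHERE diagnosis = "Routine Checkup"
1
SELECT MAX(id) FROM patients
7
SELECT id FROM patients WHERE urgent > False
[5, 7]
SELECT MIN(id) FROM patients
1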